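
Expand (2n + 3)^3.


Expand (2n + 3)^3 by repeated multiplication:
  (2n + 3)^2 = 4n^2 + 12n + 9
= 8n^3 + 36n^2 + 54n + 27


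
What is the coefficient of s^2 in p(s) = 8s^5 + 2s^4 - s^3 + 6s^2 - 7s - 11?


Read off the coefficient of s^2: 6


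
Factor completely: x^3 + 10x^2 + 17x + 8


Try integer roots (divisors of 8). x=-1: p(-1)=0.
Divide out (x + 1): quotient is x^2 + 9x + 8.
Factor the quadratic: (x + 8)(x + 1)
Result: (x + 1)(x + 8)(x + 1)


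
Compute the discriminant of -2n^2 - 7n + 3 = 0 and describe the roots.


D = b^2 - 4ac = (-7)^2 - 4(-2)(3) = 49 + 24 = 73
Since D > 0: two distinct irrational roots


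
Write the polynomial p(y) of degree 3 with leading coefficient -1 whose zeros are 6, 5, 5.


p(y) = -(y - 6)(y - 5)(y - 5)
Expand: -y^3 + 16y^2 - 85y + 150


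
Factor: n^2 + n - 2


Roots satisfy r1 + r2 = -b/a = -1 and r1*r2 = c/a = -2.
So r1 = -2, r2 = 1.
n^2 + n - 2 = (n - r1)(n - r2) = (n + 2)(n - 1)


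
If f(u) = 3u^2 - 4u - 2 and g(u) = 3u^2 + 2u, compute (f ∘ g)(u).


Substitute g(u) into f:
f(g(u)) = 3*(3u^2 + 2u)^2 + (-4)*(3u^2 + 2u) + (-2)
(3u^2 + 2u)^2 = 9u^4 + 12u^3 + 4u^2
Expand and combine: 27u^4 + 36u^3 - 8u - 2


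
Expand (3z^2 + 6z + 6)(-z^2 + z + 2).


Distribute each term of the first polynomial:
  (3z^2)(-z^2 + z + 2) = -3z^4 + 3z^3 + 6z^2
  (6z)(-z^2 + z + 2) = -6z^3 + 6z^2 + 12z
  (6)(-z^2 + z + 2) = -6z^2 + 6z + 12
Sum: -3z^4 - 3z^3 + 6z^2 + 18z + 12


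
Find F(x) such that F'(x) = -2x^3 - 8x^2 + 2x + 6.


Reverse power rule on each term:
  ∫ -2x^3 dx = -(1/2)x^4
  ∫ -8x^2 dx = -(8/3)x^3
  ∫ 2x dx = x^2
  ∫ 6 dx = 6x
F(x) = -(1/2)x^4 - (8/3)x^3 + x^2 + 6x + C


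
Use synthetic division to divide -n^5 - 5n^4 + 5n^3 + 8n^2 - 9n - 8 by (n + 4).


Synthetic division with c = -4. Coefficients: -1, -5, 5, 8, -9, -8
Bring down -1.
  -1 * -4 = 4; 4 - 5 = -1
  -1 * -4 = 4; 4 + 5 = 9
  9 * -4 = -36; -36 + 8 = -28
  -28 * -4 = 112; 112 - 9 = 103
  103 * -4 = -412; -412 - 8 = -420
Quotient: -n^4 - n^3 + 9n^2 - 28n + 103, Remainder: -420


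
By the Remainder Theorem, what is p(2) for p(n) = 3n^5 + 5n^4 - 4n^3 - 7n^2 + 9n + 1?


By the Remainder Theorem, the remainder equals p(2):
  3*(2)^5 = 96
  5*(2)^4 = 80
  -4*(2)^3 = -32
  -7*(2)^2 = -28
  9*(2)^1 = 18
  constant: 1
Sum: 96 + 80 - 32 - 28 + 18 + 1 = 135


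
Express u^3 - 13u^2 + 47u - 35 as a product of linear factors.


Try integer roots (divisors of -35). u=7: p(7)=0.
Divide out (u - 7): quotient is u^2 - 6u + 5.
Factor the quadratic: (u - 5)(u - 1)
Result: (u - 7)(u - 5)(u - 1)


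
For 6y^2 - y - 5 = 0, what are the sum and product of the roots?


For ay^2+by+c=0: sum = -b/a, product = c/a.
a=6, b=-1, c=-5
Sum = -(-1)/6 = 1/6
Product = (-5)/6 = -5/6


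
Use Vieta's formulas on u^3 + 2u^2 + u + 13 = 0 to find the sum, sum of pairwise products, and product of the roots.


Monic cubic u^3+bu^2+cu+d=0: sum=-b, pairwise sum=c, product=-d.
b=2, c=1, d=13
r1+r2+r3 = -2
r1r2+r1r3+r2r3 = 1
r1r2r3 = -13


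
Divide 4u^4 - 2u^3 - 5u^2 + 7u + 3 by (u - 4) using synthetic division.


Synthetic division with c = 4. Coefficients: 4, -2, -5, 7, 3
Bring down 4.
  4 * 4 = 16; 16 - 2 = 14
  14 * 4 = 56; 56 - 5 = 51
  51 * 4 = 204; 204 + 7 = 211
  211 * 4 = 844; 844 + 3 = 847
Quotient: 4u^3 + 14u^2 + 51u + 211, Remainder: 847


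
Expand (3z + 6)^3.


Expand (3z + 6)^3 by repeated multiplication:
  (3z + 6)^2 = 9z^2 + 36z + 36
= 27z^3 + 162z^2 + 324z + 216


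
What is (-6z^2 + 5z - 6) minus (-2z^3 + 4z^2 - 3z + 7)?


Distribute the minus sign:
  (-6z^2 + 5z - 6)
- (-2z^3 + 4z^2 - 3z + 7)
Negate second polynomial: 2z^3 - 4z^2 + 3z - 7
Add: 2z^3 - 10z^2 + 8z - 13


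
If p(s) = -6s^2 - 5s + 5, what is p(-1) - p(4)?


p(-1) = 4
p(4) = -111
p(-1) - p(4) = 4 + 111 = 115


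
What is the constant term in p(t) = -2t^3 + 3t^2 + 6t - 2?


Read off the constant term: -2


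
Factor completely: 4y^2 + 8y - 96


Roots satisfy r1 + r2 = -b/a = -2 and r1*r2 = c/a = -24.
So r1 = -6, r2 = 4.
4y^2 + 8y - 96 = 4(y - r1)(y - r2) = 4(y + 6)(y - 4)


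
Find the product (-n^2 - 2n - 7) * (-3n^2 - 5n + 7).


Distribute each term of the first polynomial:
  (-n^2)(-3n^2 - 5n + 7) = 3n^4 + 5n^3 - 7n^2
  (-2n)(-3n^2 - 5n + 7) = 6n^3 + 10n^2 - 14n
  (-7)(-3n^2 - 5n + 7) = 21n^2 + 35n - 49
Sum: 3n^4 + 11n^3 + 24n^2 + 21n - 49


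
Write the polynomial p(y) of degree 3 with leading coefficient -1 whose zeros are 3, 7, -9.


p(y) = -(y - 3)(y - 7)(y + 9)
Expand: -y^3 + y^2 + 69y - 189


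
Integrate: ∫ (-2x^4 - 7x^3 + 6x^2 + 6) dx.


Reverse power rule on each term:
  ∫ -2x^4 dx = -(2/5)x^5
  ∫ -7x^3 dx = -(7/4)x^4
  ∫ 6x^2 dx = 2x^3
  ∫ 6 dx = 6x
F(x) = -(2/5)x^5 - (7/4)x^4 + 2x^3 + 6x + C


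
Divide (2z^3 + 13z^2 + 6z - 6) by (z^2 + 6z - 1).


(2z^3 + 13z^2 + 6z - 6) / (z^2 + 6z - 1)
Step 1: 2z * (z^2 + 6z - 1) = 2z^3 + 12z^2 - 2z; subtract.
Step 2: 1 * (z^2 + 6z - 1) = z^2 + 6z - 1; subtract.
Quotient: 2z + 1, Remainder: 2z - 5


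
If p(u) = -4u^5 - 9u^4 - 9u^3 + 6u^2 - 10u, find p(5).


Using direct substitution:
  -4 * (5)^5 = -12500
  -9 * (5)^4 = -5625
  -9 * (5)^3 = -1125
  6 * (5)^2 = 150
  -10 * (5)^1 = -50
  constant: 0
Sum = -12500 - 5625 - 1125 + 150 - 50 + 0 = -19150


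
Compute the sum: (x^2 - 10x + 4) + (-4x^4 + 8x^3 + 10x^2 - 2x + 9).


Align terms by degree and add:
  x^2 - 10x + 4
  -4x^4 + 8x^3 + 10x^2 - 2x + 9
= -4x^4 + 8x^3 + 11x^2 - 12x + 13


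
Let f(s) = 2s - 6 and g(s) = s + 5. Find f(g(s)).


Substitute g(s) into f:
f(g(s)) = 2*(s + 5) + (-6)
Expand and combine: 2s + 4


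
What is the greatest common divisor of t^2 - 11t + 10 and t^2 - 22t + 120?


Factor each:
  t^2 - 11t + 10 = (t - 10)(t - 1)
  t^2 - 22t + 120 = (t - 10)(t - 12)
Common monic factor: t - 10


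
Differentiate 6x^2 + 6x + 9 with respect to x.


Apply the power rule term by term:
  d/dx(6x^2) = 12x
  d/dx(6x) = 6
  d/dx(9) = 0
p'(x) = 12x + 6


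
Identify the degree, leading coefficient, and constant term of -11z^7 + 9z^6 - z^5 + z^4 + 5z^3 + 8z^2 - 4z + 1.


Highest power of z is 7, with coefficient -11. Constant term is 1.
Degree = 7, leading coefficient = -11, constant term = 1


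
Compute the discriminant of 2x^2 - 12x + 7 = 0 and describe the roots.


D = b^2 - 4ac = (-12)^2 - 4(2)(7) = 144 - 56 = 88
Since D > 0: two distinct irrational roots


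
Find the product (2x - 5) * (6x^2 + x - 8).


Distribute each term of the first polynomial:
  (2x)(6x^2 + x - 8) = 12x^3 + 2x^2 - 16x
  (-5)(6x^2 + x - 8) = -30x^2 - 5x + 40
Sum: 12x^3 - 28x^2 - 21x + 40


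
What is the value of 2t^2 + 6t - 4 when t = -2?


Using direct substitution:
  2 * (-2)^2 = 8
  6 * (-2)^1 = -12
  constant: -4
Sum = 8 - 12 - 4 = -8


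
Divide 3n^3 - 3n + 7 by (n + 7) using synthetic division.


Synthetic division with c = -7. Coefficients: 3, 0, -3, 7
Bring down 3.
  3 * -7 = -21; -21 + 0 = -21
  -21 * -7 = 147; 147 - 3 = 144
  144 * -7 = -1008; -1008 + 7 = -1001
Quotient: 3n^2 - 21n + 144, Remainder: -1001


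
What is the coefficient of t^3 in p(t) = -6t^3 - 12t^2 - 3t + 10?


Read off the coefficient of t^3: -6


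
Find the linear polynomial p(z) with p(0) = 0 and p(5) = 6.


p(z) = mz + b. Using p(0)=0, p(5)=6:
m = (0 - 6)/(0 - 5) = -6/-5 = 6/5
b = 0 - m*(0) = 0 = 0
p(z) = (6/5)z


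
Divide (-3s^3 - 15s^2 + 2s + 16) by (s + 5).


(-3s^3 - 15s^2 + 2s + 16) / (s + 5)
Step 1: -3s^2 * (s + 5) = -3s^3 - 15s^2; subtract.
Step 2: 0 * (s + 5) = 0; subtract.
Step 3: 2 * (s + 5) = 2s + 10; subtract.
Quotient: -3s^2 + 2, Remainder: 6


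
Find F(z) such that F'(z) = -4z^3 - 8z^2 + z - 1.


Reverse power rule on each term:
  ∫ -4z^3 dz = -z^4
  ∫ -8z^2 dz = -(8/3)z^3
  ∫ z dz = (1/2)z^2
  ∫ -1 dz = -z
F(z) = -z^4 - (8/3)z^3 + (1/2)z^2 - z + C


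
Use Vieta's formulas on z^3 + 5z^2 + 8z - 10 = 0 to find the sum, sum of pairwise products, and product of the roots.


Monic cubic z^3+bz^2+cz+d=0: sum=-b, pairwise sum=c, product=-d.
b=5, c=8, d=-10
r1+r2+r3 = -5
r1r2+r1r3+r2r3 = 8
r1r2r3 = 10


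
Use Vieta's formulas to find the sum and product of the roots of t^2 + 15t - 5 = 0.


For at^2+bt+c=0: sum = -b/a, product = c/a.
a=1, b=15, c=-5
Sum = -(15)/1 = -15
Product = (-5)/1 = -5


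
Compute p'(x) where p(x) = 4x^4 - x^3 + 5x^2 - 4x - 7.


Apply the power rule term by term:
  d/dx(4x^4) = 16x^3
  d/dx(-x^3) = -3x^2
  d/dx(5x^2) = 10x
  d/dx(-4x) = -4
  d/dx(-7) = 0
p'(x) = 16x^3 - 3x^2 + 10x - 4


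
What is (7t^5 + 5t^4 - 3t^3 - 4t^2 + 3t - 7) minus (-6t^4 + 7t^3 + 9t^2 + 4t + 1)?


Distribute the minus sign:
  (7t^5 + 5t^4 - 3t^3 - 4t^2 + 3t - 7)
- (-6t^4 + 7t^3 + 9t^2 + 4t + 1)
Negate second polynomial: 6t^4 - 7t^3 - 9t^2 - 4t - 1
Add: 7t^5 + 11t^4 - 10t^3 - 13t^2 - t - 8


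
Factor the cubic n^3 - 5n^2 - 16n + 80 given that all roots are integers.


Try integer roots (divisors of 80). n=4: p(4)=0.
Divide out (n - 4): quotient is n^2 - n - 20.
Factor the quadratic: (n - 5)(n + 4)
Result: (n - 4)(n - 5)(n + 4)


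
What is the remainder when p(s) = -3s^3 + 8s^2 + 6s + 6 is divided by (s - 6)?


By the Remainder Theorem, the remainder equals p(6):
  -3*(6)^3 = -648
  8*(6)^2 = 288
  6*(6)^1 = 36
  constant: 6
Sum: -648 + 288 + 36 + 6 = -318


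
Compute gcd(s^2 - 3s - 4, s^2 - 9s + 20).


Factor each:
  s^2 - 3s - 4 = (s - 4)(s + 1)
  s^2 - 9s + 20 = (s - 4)(s - 5)
Common monic factor: s - 4


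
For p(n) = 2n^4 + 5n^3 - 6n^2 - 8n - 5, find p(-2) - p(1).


p(-2) = -21
p(1) = -12
p(-2) - p(1) = -21 + 12 = -9


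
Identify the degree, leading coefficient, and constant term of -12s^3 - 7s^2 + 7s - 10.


Highest power of s is 3, with coefficient -12. Constant term is -10.
Degree = 3, leading coefficient = -12, constant term = -10


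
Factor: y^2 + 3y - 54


Roots satisfy r1 + r2 = -b/a = -3 and r1*r2 = c/a = -54.
So r1 = -9, r2 = 6.
y^2 + 3y - 54 = (y - r1)(y - r2) = (y + 9)(y - 6)


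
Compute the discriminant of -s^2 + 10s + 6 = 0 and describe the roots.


D = b^2 - 4ac = (10)^2 - 4(-1)(6) = 100 + 24 = 124
Since D > 0: two distinct irrational roots


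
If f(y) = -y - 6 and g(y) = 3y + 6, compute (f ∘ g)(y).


Substitute g(y) into f:
f(g(y)) = -1*(3y + 6) + (-6)
Expand and combine: -3y - 12


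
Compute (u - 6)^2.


Expand (u - 6)^2 by repeated multiplication:
= u^2 - 12u + 36


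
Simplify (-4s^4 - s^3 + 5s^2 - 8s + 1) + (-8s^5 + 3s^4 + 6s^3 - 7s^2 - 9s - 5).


Align terms by degree and add:
  -4s^4 - s^3 + 5s^2 - 8s + 1
  -8s^5 + 3s^4 + 6s^3 - 7s^2 - 9s - 5
= -8s^5 - s^4 + 5s^3 - 2s^2 - 17s - 4


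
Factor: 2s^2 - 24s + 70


Roots satisfy r1 + r2 = -b/a = 12 and r1*r2 = c/a = 35.
So r1 = 5, r2 = 7.
2s^2 - 24s + 70 = 2(s - r1)(s - r2) = 2(s - 5)(s - 7)


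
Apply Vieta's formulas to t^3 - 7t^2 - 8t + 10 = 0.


Monic cubic t^3+bt^2+ct+d=0: sum=-b, pairwise sum=c, product=-d.
b=-7, c=-8, d=10
r1+r2+r3 = 7
r1r2+r1r3+r2r3 = -8
r1r2r3 = -10


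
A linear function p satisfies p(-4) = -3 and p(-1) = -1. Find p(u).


p(u) = mu + b. Using p(-4)=-3, p(-1)=-1:
m = (-3 + 1)/(-4 + 1) = -2/-3 = 2/3
b = -3 - m*(-4) = -3 + 8/3 = -1/3
p(u) = (2/3)u - (1/3)


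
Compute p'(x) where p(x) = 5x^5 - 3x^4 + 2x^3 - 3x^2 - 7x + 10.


Apply the power rule term by term:
  d/dx(5x^5) = 25x^4
  d/dx(-3x^4) = -12x^3
  d/dx(2x^3) = 6x^2
  d/dx(-3x^2) = -6x
  d/dx(-7x) = -7
  d/dx(10) = 0
p'(x) = 25x^4 - 12x^3 + 6x^2 - 6x - 7


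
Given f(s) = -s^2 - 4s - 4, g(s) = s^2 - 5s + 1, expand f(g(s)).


Substitute g(s) into f:
f(g(s)) = -1*(s^2 - 5s + 1)^2 + (-4)*(s^2 - 5s + 1) + (-4)
(s^2 - 5s + 1)^2 = s^4 - 10s^3 + 27s^2 - 10s + 1
Expand and combine: -s^4 + 10s^3 - 31s^2 + 30s - 9


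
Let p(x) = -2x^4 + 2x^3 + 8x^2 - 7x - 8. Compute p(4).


Using direct substitution:
  -2 * (4)^4 = -512
  2 * (4)^3 = 128
  8 * (4)^2 = 128
  -7 * (4)^1 = -28
  constant: -8
Sum = -512 + 128 + 128 - 28 - 8 = -292


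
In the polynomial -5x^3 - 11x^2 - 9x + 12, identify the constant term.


Read off the constant term: 12


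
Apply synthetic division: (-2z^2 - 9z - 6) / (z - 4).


Synthetic division with c = 4. Coefficients: -2, -9, -6
Bring down -2.
  -2 * 4 = -8; -8 - 9 = -17
  -17 * 4 = -68; -68 - 6 = -74
Quotient: -2z - 17, Remainder: -74


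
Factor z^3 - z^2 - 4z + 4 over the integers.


Try integer roots (divisors of 4). z=-2: p(-2)=0.
Divide out (z + 2): quotient is z^2 - 3z + 2.
Factor the quadratic: (z - 2)(z - 1)
Result: (z + 2)(z - 2)(z - 1)


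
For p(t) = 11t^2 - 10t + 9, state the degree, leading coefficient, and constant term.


Highest power of t is 2, with coefficient 11. Constant term is 9.
Degree = 2, leading coefficient = 11, constant term = 9


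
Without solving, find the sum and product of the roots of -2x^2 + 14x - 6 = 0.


For ax^2+bx+c=0: sum = -b/a, product = c/a.
a=-2, b=14, c=-6
Sum = -(14)/-2 = 7
Product = (-6)/-2 = 3


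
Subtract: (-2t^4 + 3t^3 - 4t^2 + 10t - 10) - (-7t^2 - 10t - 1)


Distribute the minus sign:
  (-2t^4 + 3t^3 - 4t^2 + 10t - 10)
- (-7t^2 - 10t - 1)
Negate second polynomial: 7t^2 + 10t + 1
Add: -2t^4 + 3t^3 + 3t^2 + 20t - 9


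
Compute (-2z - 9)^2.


Expand (-2z - 9)^2 by repeated multiplication:
= 4z^2 + 36z + 81


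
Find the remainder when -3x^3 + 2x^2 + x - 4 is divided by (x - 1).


By the Remainder Theorem, the remainder equals p(1):
  -3*(1)^3 = -3
  2*(1)^2 = 2
  1*(1)^1 = 1
  constant: -4
Sum: -3 + 2 + 1 - 4 = -4


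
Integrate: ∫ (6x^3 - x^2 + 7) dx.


Reverse power rule on each term:
  ∫ 6x^3 dx = (3/2)x^4
  ∫ -x^2 dx = -(1/3)x^3
  ∫ 7 dx = 7x
F(x) = (3/2)x^4 - (1/3)x^3 + 7x + C


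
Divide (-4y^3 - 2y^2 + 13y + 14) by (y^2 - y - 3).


(-4y^3 - 2y^2 + 13y + 14) / (y^2 - y - 3)
Step 1: -4y * (y^2 - y - 3) = -4y^3 + 4y^2 + 12y; subtract.
Step 2: -6 * (y^2 - y - 3) = -6y^2 + 6y + 18; subtract.
Quotient: -4y - 6, Remainder: -5y - 4


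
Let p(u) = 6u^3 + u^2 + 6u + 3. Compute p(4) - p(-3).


p(4) = 427
p(-3) = -168
p(4) - p(-3) = 427 + 168 = 595


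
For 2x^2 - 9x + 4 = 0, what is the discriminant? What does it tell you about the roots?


D = b^2 - 4ac = (-9)^2 - 4(2)(4) = 81 - 32 = 49
Since D > 0: two distinct rational roots


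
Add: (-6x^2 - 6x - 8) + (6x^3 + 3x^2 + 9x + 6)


Align terms by degree and add:
  -6x^2 - 6x - 8
+ 6x^3 + 3x^2 + 9x + 6
= 6x^3 - 3x^2 + 3x - 2


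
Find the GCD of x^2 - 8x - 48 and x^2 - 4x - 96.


Factor each:
  x^2 - 8x - 48 = (x - 12)(x + 4)
  x^2 - 4x - 96 = (x - 12)(x + 8)
Common monic factor: x - 12


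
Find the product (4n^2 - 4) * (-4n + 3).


Distribute each term of the first polynomial:
  (4n^2)(-4n + 3) = -16n^3 + 12n^2
  (-4)(-4n + 3) = 16n - 12
Sum: -16n^3 + 12n^2 + 16n - 12


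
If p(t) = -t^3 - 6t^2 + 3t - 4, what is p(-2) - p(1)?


p(-2) = -26
p(1) = -8
p(-2) - p(1) = -26 + 8 = -18


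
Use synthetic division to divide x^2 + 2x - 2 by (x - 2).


Synthetic division with c = 2. Coefficients: 1, 2, -2
Bring down 1.
  1 * 2 = 2; 2 + 2 = 4
  4 * 2 = 8; 8 - 2 = 6
Quotient: x + 4, Remainder: 6


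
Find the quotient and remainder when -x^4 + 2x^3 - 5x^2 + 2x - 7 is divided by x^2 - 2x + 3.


(-x^4 + 2x^3 - 5x^2 + 2x - 7) / (x^2 - 2x + 3)
Step 1: -x^2 * (x^2 - 2x + 3) = -x^4 + 2x^3 - 3x^2; subtract.
Step 2: 0 * (x^2 - 2x + 3) = 0; subtract.
Step 3: -2 * (x^2 - 2x + 3) = -2x^2 + 4x - 6; subtract.
Quotient: -x^2 - 2, Remainder: -2x - 1


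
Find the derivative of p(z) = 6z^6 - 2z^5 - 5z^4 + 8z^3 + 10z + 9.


Apply the power rule term by term:
  d/dz(6z^6) = 36z^5
  d/dz(-2z^5) = -10z^4
  d/dz(-5z^4) = -20z^3
  d/dz(8z^3) = 24z^2
  d/dz(10z) = 10
  d/dz(9) = 0
p'(z) = 36z^5 - 10z^4 - 20z^3 + 24z^2 + 10


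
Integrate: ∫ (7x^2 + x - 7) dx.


Reverse power rule on each term:
  ∫ 7x^2 dx = (7/3)x^3
  ∫ x dx = (1/2)x^2
  ∫ -7 dx = -7x
F(x) = (7/3)x^3 + (1/2)x^2 - 7x + C


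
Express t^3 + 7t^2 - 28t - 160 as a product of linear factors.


Try integer roots (divisors of -160). t=-8: p(-8)=0.
Divide out (t + 8): quotient is t^2 - t - 20.
Factor the quadratic: (t - 5)(t + 4)
Result: (t + 8)(t - 5)(t + 4)


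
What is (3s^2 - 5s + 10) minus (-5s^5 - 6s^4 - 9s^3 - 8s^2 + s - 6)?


Distribute the minus sign:
  (3s^2 - 5s + 10)
- (-5s^5 - 6s^4 - 9s^3 - 8s^2 + s - 6)
Negate second polynomial: 5s^5 + 6s^4 + 9s^3 + 8s^2 - s + 6
Add: 5s^5 + 6s^4 + 9s^3 + 11s^2 - 6s + 16


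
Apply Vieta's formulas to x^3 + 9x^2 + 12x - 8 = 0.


Monic cubic x^3+bx^2+cx+d=0: sum=-b, pairwise sum=c, product=-d.
b=9, c=12, d=-8
r1+r2+r3 = -9
r1r2+r1r3+r2r3 = 12
r1r2r3 = 8


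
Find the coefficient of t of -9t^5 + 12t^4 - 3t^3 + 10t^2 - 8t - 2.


Read off the coefficient of t: -8


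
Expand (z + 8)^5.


Expand (z + 8)^5 by repeated multiplication:
  (z + 8)^2 = z^2 + 16z + 64
  (z + 8)^3 = z^3 + 24z^2 + 192z + 512
  (z + 8)^4 = z^4 + 32z^3 + 384z^2 + 2048z + 4096
= z^5 + 40z^4 + 640z^3 + 5120z^2 + 20480z + 32768


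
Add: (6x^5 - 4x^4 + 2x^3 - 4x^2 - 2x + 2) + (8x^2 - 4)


Align terms by degree and add:
  6x^5 - 4x^4 + 2x^3 - 4x^2 - 2x + 2
+ 8x^2 - 4
= 6x^5 - 4x^4 + 2x^3 + 4x^2 - 2x - 2


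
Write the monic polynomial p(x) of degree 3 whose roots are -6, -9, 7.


p(x) = (x + 6)(x + 9)(x - 7)
Expand: x^3 + 8x^2 - 51x - 378


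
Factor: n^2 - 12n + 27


Roots satisfy r1 + r2 = -b/a = 12 and r1*r2 = c/a = 27.
So r1 = 3, r2 = 9.
n^2 - 12n + 27 = (n - r1)(n - r2) = (n - 3)(n - 9)


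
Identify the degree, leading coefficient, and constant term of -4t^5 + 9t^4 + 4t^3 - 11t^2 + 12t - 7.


Highest power of t is 5, with coefficient -4. Constant term is -7.
Degree = 5, leading coefficient = -4, constant term = -7


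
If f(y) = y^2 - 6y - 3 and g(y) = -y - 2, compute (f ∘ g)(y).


Substitute g(y) into f:
f(g(y)) = 1*(-y - 2)^2 + (-6)*(-y - 2) + (-3)
(-y - 2)^2 = y^2 + 4y + 4
Expand and combine: y^2 + 10y + 13


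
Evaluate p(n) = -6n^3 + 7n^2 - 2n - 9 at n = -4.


Using direct substitution:
  -6 * (-4)^3 = 384
  7 * (-4)^2 = 112
  -2 * (-4)^1 = 8
  constant: -9
Sum = 384 + 112 + 8 - 9 = 495


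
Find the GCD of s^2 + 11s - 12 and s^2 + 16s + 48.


Factor each:
  s^2 + 11s - 12 = (s + 12)(s - 1)
  s^2 + 16s + 48 = (s + 12)(s + 4)
Common monic factor: s + 12


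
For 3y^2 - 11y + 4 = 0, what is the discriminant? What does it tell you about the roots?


D = b^2 - 4ac = (-11)^2 - 4(3)(4) = 121 - 48 = 73
Since D > 0: two distinct irrational roots


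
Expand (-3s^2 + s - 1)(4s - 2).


Distribute each term of the first polynomial:
  (-3s^2)(4s - 2) = -12s^3 + 6s^2
  (s)(4s - 2) = 4s^2 - 2s
  (-1)(4s - 2) = -4s + 2
Sum: -12s^3 + 10s^2 - 6s + 2


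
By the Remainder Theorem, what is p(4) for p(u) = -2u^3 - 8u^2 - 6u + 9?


By the Remainder Theorem, the remainder equals p(4):
  -2*(4)^3 = -128
  -8*(4)^2 = -128
  -6*(4)^1 = -24
  constant: 9
Sum: -128 - 128 - 24 + 9 = -271


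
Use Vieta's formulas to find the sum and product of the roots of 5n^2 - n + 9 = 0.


For an^2+bn+c=0: sum = -b/a, product = c/a.
a=5, b=-1, c=9
Sum = -(-1)/5 = 1/5
Product = (9)/5 = 9/5


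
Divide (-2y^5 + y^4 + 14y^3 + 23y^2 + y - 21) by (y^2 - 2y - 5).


(-2y^5 + y^4 + 14y^3 + 23y^2 + y - 21) / (y^2 - 2y - 5)
Step 1: -2y^3 * (y^2 - 2y - 5) = -2y^5 + 4y^4 + 10y^3; subtract.
Step 2: -3y^2 * (y^2 - 2y - 5) = -3y^4 + 6y^3 + 15y^2; subtract.
Step 3: -2y * (y^2 - 2y - 5) = -2y^3 + 4y^2 + 10y; subtract.
Step 4: 4 * (y^2 - 2y - 5) = 4y^2 - 8y - 20; subtract.
Quotient: -2y^3 - 3y^2 - 2y + 4, Remainder: -y - 1


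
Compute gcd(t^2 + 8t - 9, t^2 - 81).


Factor each:
  t^2 + 8t - 9 = (t + 9)(t - 1)
  t^2 - 81 = (t + 9)(t - 9)
Common monic factor: t + 9


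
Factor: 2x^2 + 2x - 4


Roots satisfy r1 + r2 = -b/a = -1 and r1*r2 = c/a = -2.
So r1 = -2, r2 = 1.
2x^2 + 2x - 4 = 2(x - r1)(x - r2) = 2(x + 2)(x - 1)


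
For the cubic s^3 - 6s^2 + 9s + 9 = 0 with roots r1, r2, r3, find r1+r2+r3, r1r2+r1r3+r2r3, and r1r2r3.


Monic cubic s^3+bs^2+cs+d=0: sum=-b, pairwise sum=c, product=-d.
b=-6, c=9, d=9
r1+r2+r3 = 6
r1r2+r1r3+r2r3 = 9
r1r2r3 = -9


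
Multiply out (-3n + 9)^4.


Expand (-3n + 9)^4 by repeated multiplication:
  (-3n + 9)^2 = 9n^2 - 54n + 81
  (-3n + 9)^3 = -27n^3 + 243n^2 - 729n + 729
= 81n^4 - 972n^3 + 4374n^2 - 8748n + 6561


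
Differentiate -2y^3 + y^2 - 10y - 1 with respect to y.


Apply the power rule term by term:
  d/dy(-2y^3) = -6y^2
  d/dy(y^2) = 2y
  d/dy(-10y) = -10
  d/dy(-1) = 0
p'(y) = -6y^2 + 2y - 10


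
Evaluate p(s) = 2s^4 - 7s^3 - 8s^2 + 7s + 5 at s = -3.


Using direct substitution:
  2 * (-3)^4 = 162
  -7 * (-3)^3 = 189
  -8 * (-3)^2 = -72
  7 * (-3)^1 = -21
  constant: 5
Sum = 162 + 189 - 72 - 21 + 5 = 263


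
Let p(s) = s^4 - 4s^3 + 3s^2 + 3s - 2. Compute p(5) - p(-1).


p(5) = 213
p(-1) = 3
p(5) - p(-1) = 213 - 3 = 210


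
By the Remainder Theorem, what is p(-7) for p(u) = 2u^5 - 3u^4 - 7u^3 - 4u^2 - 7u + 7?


By the Remainder Theorem, the remainder equals p(-7):
  2*(-7)^5 = -33614
  -3*(-7)^4 = -7203
  -7*(-7)^3 = 2401
  -4*(-7)^2 = -196
  -7*(-7)^1 = 49
  constant: 7
Sum: -33614 - 7203 + 2401 - 196 + 49 + 7 = -38556


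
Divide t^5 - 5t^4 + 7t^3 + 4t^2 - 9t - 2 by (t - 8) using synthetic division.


Synthetic division with c = 8. Coefficients: 1, -5, 7, 4, -9, -2
Bring down 1.
  1 * 8 = 8; 8 - 5 = 3
  3 * 8 = 24; 24 + 7 = 31
  31 * 8 = 248; 248 + 4 = 252
  252 * 8 = 2016; 2016 - 9 = 2007
  2007 * 8 = 16056; 16056 - 2 = 16054
Quotient: t^4 + 3t^3 + 31t^2 + 252t + 2007, Remainder: 16054


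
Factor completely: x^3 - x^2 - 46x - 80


Try integer roots (divisors of -80). x=-5: p(-5)=0.
Divide out (x + 5): quotient is x^2 - 6x - 16.
Factor the quadratic: (x + 2)(x - 8)
Result: (x + 5)(x + 2)(x - 8)


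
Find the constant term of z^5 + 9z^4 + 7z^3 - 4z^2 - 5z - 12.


Read off the constant term: -12


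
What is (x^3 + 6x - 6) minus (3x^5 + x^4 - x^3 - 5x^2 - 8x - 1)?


Distribute the minus sign:
  (x^3 + 6x - 6)
- (3x^5 + x^4 - x^3 - 5x^2 - 8x - 1)
Negate second polynomial: -3x^5 - x^4 + x^3 + 5x^2 + 8x + 1
Add: -3x^5 - x^4 + 2x^3 + 5x^2 + 14x - 5


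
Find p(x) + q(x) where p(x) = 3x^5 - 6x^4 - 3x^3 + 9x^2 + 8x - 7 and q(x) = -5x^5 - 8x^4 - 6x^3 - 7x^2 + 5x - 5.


Align terms by degree and add:
  3x^5 - 6x^4 - 3x^3 + 9x^2 + 8x - 7
  -5x^5 - 8x^4 - 6x^3 - 7x^2 + 5x - 5
= -2x^5 - 14x^4 - 9x^3 + 2x^2 + 13x - 12


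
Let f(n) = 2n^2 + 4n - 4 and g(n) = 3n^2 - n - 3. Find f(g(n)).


Substitute g(n) into f:
f(g(n)) = 2*(3n^2 - n - 3)^2 + 4*(3n^2 - n - 3) + (-4)
(3n^2 - n - 3)^2 = 9n^4 - 6n^3 - 17n^2 + 6n + 9
Expand and combine: 18n^4 - 12n^3 - 22n^2 + 8n + 2


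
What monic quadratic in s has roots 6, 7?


p(s) = (s - 6)(s - 7)
Expand: s^2 - 13s + 42


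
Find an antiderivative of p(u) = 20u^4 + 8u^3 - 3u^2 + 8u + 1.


Reverse power rule on each term:
  ∫ 20u^4 du = 4u^5
  ∫ 8u^3 du = 2u^4
  ∫ -3u^2 du = -u^3
  ∫ 8u du = 4u^2
  ∫ 1 du = u
F(u) = 4u^5 + 2u^4 - u^3 + 4u^2 + u + C


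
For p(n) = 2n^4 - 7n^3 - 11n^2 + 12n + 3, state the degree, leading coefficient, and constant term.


Highest power of n is 4, with coefficient 2. Constant term is 3.
Degree = 4, leading coefficient = 2, constant term = 3


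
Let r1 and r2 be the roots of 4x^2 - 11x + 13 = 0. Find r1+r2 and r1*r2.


For ax^2+bx+c=0: sum = -b/a, product = c/a.
a=4, b=-11, c=13
Sum = -(-11)/4 = 11/4
Product = (13)/4 = 13/4


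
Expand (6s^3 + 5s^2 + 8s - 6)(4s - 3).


Distribute each term of the first polynomial:
  (6s^3)(4s - 3) = 24s^4 - 18s^3
  (5s^2)(4s - 3) = 20s^3 - 15s^2
  (8s)(4s - 3) = 32s^2 - 24s
  (-6)(4s - 3) = -24s + 18
Sum: 24s^4 + 2s^3 + 17s^2 - 48s + 18


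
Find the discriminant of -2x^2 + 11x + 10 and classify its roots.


D = b^2 - 4ac = (11)^2 - 4(-2)(10) = 121 + 80 = 201
Since D > 0: two distinct irrational roots


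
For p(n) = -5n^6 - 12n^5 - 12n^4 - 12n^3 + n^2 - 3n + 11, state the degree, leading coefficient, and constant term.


Highest power of n is 6, with coefficient -5. Constant term is 11.
Degree = 6, leading coefficient = -5, constant term = 11


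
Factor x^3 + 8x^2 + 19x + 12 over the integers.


Try integer roots (divisors of 12). x=-4: p(-4)=0.
Divide out (x + 4): quotient is x^2 + 4x + 3.
Factor the quadratic: (x + 1)(x + 3)
Result: (x + 4)(x + 1)(x + 3)


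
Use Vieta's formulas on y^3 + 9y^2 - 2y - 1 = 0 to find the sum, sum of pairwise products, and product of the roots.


Monic cubic y^3+by^2+cy+d=0: sum=-b, pairwise sum=c, product=-d.
b=9, c=-2, d=-1
r1+r2+r3 = -9
r1r2+r1r3+r2r3 = -2
r1r2r3 = 1


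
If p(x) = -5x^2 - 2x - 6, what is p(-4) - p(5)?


p(-4) = -78
p(5) = -141
p(-4) - p(5) = -78 + 141 = 63


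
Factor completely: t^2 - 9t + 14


Roots satisfy r1 + r2 = -b/a = 9 and r1*r2 = c/a = 14.
So r1 = 7, r2 = 2.
t^2 - 9t + 14 = (t - r1)(t - r2) = (t - 7)(t - 2)


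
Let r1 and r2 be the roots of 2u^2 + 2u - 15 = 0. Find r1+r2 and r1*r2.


For au^2+bu+c=0: sum = -b/a, product = c/a.
a=2, b=2, c=-15
Sum = -(2)/2 = -1
Product = (-15)/2 = -15/2


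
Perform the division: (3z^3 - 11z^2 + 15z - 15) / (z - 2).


(3z^3 - 11z^2 + 15z - 15) / (z - 2)
Step 1: 3z^2 * (z - 2) = 3z^3 - 6z^2; subtract.
Step 2: -5z * (z - 2) = -5z^2 + 10z; subtract.
Step 3: 5 * (z - 2) = 5z - 10; subtract.
Quotient: 3z^2 - 5z + 5, Remainder: -5


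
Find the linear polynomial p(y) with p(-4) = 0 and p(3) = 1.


p(y) = my + b. Using p(-4)=0, p(3)=1:
m = (0 - 1)/(-4 - 3) = -1/-7 = 1/7
b = 0 - m*(-4) = 0 + 4/7 = 4/7
p(y) = (1/7)y + (4/7)


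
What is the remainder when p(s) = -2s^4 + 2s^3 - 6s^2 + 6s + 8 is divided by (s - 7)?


By the Remainder Theorem, the remainder equals p(7):
  -2*(7)^4 = -4802
  2*(7)^3 = 686
  -6*(7)^2 = -294
  6*(7)^1 = 42
  constant: 8
Sum: -4802 + 686 - 294 + 42 + 8 = -4360


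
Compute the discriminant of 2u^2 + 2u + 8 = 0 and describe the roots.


D = b^2 - 4ac = (2)^2 - 4(2)(8) = 4 - 64 = -60
Since D < 0: two complex conjugate roots (no real roots)


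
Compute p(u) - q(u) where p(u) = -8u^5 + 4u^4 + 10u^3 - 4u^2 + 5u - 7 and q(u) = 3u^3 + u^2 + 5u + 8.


Distribute the minus sign:
  (-8u^5 + 4u^4 + 10u^3 - 4u^2 + 5u - 7)
- (3u^3 + u^2 + 5u + 8)
Negate second polynomial: -3u^3 - u^2 - 5u - 8
Add: -8u^5 + 4u^4 + 7u^3 - 5u^2 - 15


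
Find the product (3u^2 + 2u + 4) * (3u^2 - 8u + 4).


Distribute each term of the first polynomial:
  (3u^2)(3u^2 - 8u + 4) = 9u^4 - 24u^3 + 12u^2
  (2u)(3u^2 - 8u + 4) = 6u^3 - 16u^2 + 8u
  (4)(3u^2 - 8u + 4) = 12u^2 - 32u + 16
Sum: 9u^4 - 18u^3 + 8u^2 - 24u + 16


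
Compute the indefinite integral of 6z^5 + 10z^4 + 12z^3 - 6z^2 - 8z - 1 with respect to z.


Reverse power rule on each term:
  ∫ 6z^5 dz = z^6
  ∫ 10z^4 dz = 2z^5
  ∫ 12z^3 dz = 3z^4
  ∫ -6z^2 dz = -2z^3
  ∫ -8z dz = -4z^2
  ∫ -1 dz = -z
F(z) = z^6 + 2z^5 + 3z^4 - 2z^3 - 4z^2 - z + C


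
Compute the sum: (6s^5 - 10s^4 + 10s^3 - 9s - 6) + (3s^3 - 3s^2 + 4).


Align terms by degree and add:
  6s^5 - 10s^4 + 10s^3 - 9s - 6
+ 3s^3 - 3s^2 + 4
= 6s^5 - 10s^4 + 13s^3 - 3s^2 - 9s - 2


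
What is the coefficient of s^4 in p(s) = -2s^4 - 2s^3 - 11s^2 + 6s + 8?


Read off the coefficient of s^4: -2


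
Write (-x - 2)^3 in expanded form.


Expand (-x - 2)^3 by repeated multiplication:
  (-x - 2)^2 = x^2 + 4x + 4
= -x^3 - 6x^2 - 12x - 8


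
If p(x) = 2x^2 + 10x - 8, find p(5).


Using direct substitution:
  2 * (5)^2 = 50
  10 * (5)^1 = 50
  constant: -8
Sum = 50 + 50 - 8 = 92


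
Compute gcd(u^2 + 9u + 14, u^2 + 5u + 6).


Factor each:
  u^2 + 9u + 14 = (u + 2)(u + 7)
  u^2 + 5u + 6 = (u + 2)(u + 3)
Common monic factor: u + 2


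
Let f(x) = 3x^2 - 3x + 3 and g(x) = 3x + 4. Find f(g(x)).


Substitute g(x) into f:
f(g(x)) = 3*(3x + 4)^2 + (-3)*(3x + 4) + 3
(3x + 4)^2 = 9x^2 + 24x + 16
Expand and combine: 27x^2 + 63x + 39


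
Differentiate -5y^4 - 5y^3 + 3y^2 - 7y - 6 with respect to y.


Apply the power rule term by term:
  d/dy(-5y^4) = -20y^3
  d/dy(-5y^3) = -15y^2
  d/dy(3y^2) = 6y
  d/dy(-7y) = -7
  d/dy(-6) = 0
p'(y) = -20y^3 - 15y^2 + 6y - 7


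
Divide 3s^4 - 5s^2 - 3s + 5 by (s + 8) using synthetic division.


Synthetic division with c = -8. Coefficients: 3, 0, -5, -3, 5
Bring down 3.
  3 * -8 = -24; -24 + 0 = -24
  -24 * -8 = 192; 192 - 5 = 187
  187 * -8 = -1496; -1496 - 3 = -1499
  -1499 * -8 = 11992; 11992 + 5 = 11997
Quotient: 3s^3 - 24s^2 + 187s - 1499, Remainder: 11997


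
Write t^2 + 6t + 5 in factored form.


Roots satisfy r1 + r2 = -b/a = -6 and r1*r2 = c/a = 5.
So r1 = -5, r2 = -1.
t^2 + 6t + 5 = (t - r1)(t - r2) = (t + 5)(t + 1)


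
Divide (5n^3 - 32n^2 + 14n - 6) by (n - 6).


(5n^3 - 32n^2 + 14n - 6) / (n - 6)
Step 1: 5n^2 * (n - 6) = 5n^3 - 30n^2; subtract.
Step 2: -2n * (n - 6) = -2n^2 + 12n; subtract.
Step 3: 2 * (n - 6) = 2n - 12; subtract.
Quotient: 5n^2 - 2n + 2, Remainder: 6


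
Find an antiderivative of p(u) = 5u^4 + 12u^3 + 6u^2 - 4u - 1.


Reverse power rule on each term:
  ∫ 5u^4 du = u^5
  ∫ 12u^3 du = 3u^4
  ∫ 6u^2 du = 2u^3
  ∫ -4u du = -2u^2
  ∫ -1 du = -u
F(u) = u^5 + 3u^4 + 2u^3 - 2u^2 - u + C


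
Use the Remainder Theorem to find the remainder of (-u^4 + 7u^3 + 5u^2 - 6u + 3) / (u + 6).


By the Remainder Theorem, the remainder equals p(-6):
  -1*(-6)^4 = -1296
  7*(-6)^3 = -1512
  5*(-6)^2 = 180
  -6*(-6)^1 = 36
  constant: 3
Sum: -1296 - 1512 + 180 + 36 + 3 = -2589


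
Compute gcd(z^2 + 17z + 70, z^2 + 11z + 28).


Factor each:
  z^2 + 17z + 70 = (z + 7)(z + 10)
  z^2 + 11z + 28 = (z + 7)(z + 4)
Common monic factor: z + 7


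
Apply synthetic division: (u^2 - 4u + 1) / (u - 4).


Synthetic division with c = 4. Coefficients: 1, -4, 1
Bring down 1.
  1 * 4 = 4; 4 - 4 = 0
  0 * 4 = 0; 0 + 1 = 1
Quotient: u, Remainder: 1


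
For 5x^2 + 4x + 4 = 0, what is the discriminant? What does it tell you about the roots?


D = b^2 - 4ac = (4)^2 - 4(5)(4) = 16 - 80 = -64
Since D < 0: two complex conjugate roots (no real roots)


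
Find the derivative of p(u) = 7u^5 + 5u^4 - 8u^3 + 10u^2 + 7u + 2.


Apply the power rule term by term:
  d/du(7u^5) = 35u^4
  d/du(5u^4) = 20u^3
  d/du(-8u^3) = -24u^2
  d/du(10u^2) = 20u
  d/du(7u) = 7
  d/du(2) = 0
p'(u) = 35u^4 + 20u^3 - 24u^2 + 20u + 7


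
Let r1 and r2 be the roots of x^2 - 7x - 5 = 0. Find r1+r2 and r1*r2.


For ax^2+bx+c=0: sum = -b/a, product = c/a.
a=1, b=-7, c=-5
Sum = -(-7)/1 = 7
Product = (-5)/1 = -5


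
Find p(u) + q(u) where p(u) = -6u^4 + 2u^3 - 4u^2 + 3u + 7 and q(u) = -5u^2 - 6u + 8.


Align terms by degree and add:
  -6u^4 + 2u^3 - 4u^2 + 3u + 7
  -5u^2 - 6u + 8
= -6u^4 + 2u^3 - 9u^2 - 3u + 15


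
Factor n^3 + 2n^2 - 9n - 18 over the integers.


Try integer roots (divisors of -18). n=-3: p(-3)=0.
Divide out (n + 3): quotient is n^2 - n - 6.
Factor the quadratic: (n - 3)(n + 2)
Result: (n + 3)(n - 3)(n + 2)


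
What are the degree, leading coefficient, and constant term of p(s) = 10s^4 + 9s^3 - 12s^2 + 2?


Highest power of s is 4, with coefficient 10. Constant term is 2.
Degree = 4, leading coefficient = 10, constant term = 2


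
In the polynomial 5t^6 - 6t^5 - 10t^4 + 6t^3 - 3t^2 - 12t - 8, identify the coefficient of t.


Read off the coefficient of t: -12


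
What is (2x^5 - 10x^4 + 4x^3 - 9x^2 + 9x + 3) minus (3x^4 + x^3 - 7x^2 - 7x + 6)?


Distribute the minus sign:
  (2x^5 - 10x^4 + 4x^3 - 9x^2 + 9x + 3)
- (3x^4 + x^3 - 7x^2 - 7x + 6)
Negate second polynomial: -3x^4 - x^3 + 7x^2 + 7x - 6
Add: 2x^5 - 13x^4 + 3x^3 - 2x^2 + 16x - 3


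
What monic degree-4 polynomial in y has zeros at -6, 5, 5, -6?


p(y) = (y + 6)(y - 5)(y - 5)(y + 6)
Expand: y^4 + 2y^3 - 59y^2 - 60y + 900


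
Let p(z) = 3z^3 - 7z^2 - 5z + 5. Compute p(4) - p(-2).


p(4) = 65
p(-2) = -37
p(4) - p(-2) = 65 + 37 = 102


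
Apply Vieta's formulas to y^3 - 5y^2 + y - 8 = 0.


Monic cubic y^3+by^2+cy+d=0: sum=-b, pairwise sum=c, product=-d.
b=-5, c=1, d=-8
r1+r2+r3 = 5
r1r2+r1r3+r2r3 = 1
r1r2r3 = 8


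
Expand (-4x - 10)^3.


Expand (-4x - 10)^3 by repeated multiplication:
  (-4x - 10)^2 = 16x^2 + 80x + 100
= -64x^3 - 480x^2 - 1200x - 1000


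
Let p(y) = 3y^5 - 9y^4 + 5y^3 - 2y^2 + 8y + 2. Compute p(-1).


Using direct substitution:
  3 * (-1)^5 = -3
  -9 * (-1)^4 = -9
  5 * (-1)^3 = -5
  -2 * (-1)^2 = -2
  8 * (-1)^1 = -8
  constant: 2
Sum = -3 - 9 - 5 - 2 - 8 + 2 = -25


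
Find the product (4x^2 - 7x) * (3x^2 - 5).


Distribute each term of the first polynomial:
  (4x^2)(3x^2 - 5) = 12x^4 - 20x^2
  (-7x)(3x^2 - 5) = -21x^3 + 35x
Sum: 12x^4 - 21x^3 - 20x^2 + 35x


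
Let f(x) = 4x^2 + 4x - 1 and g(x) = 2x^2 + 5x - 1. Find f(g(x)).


Substitute g(x) into f:
f(g(x)) = 4*(2x^2 + 5x - 1)^2 + 4*(2x^2 + 5x - 1) + (-1)
(2x^2 + 5x - 1)^2 = 4x^4 + 20x^3 + 21x^2 - 10x + 1
Expand and combine: 16x^4 + 80x^3 + 92x^2 - 20x - 1


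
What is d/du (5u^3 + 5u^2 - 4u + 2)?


Apply the power rule term by term:
  d/du(5u^3) = 15u^2
  d/du(5u^2) = 10u
  d/du(-4u) = -4
  d/du(2) = 0
p'(u) = 15u^2 + 10u - 4


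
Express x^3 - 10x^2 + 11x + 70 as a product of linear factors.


Try integer roots (divisors of 70). x=7: p(7)=0.
Divide out (x - 7): quotient is x^2 - 3x - 10.
Factor the quadratic: (x - 5)(x + 2)
Result: (x - 7)(x - 5)(x + 2)


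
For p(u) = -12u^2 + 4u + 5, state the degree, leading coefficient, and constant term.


Highest power of u is 2, with coefficient -12. Constant term is 5.
Degree = 2, leading coefficient = -12, constant term = 5


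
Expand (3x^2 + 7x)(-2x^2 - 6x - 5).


Distribute each term of the first polynomial:
  (3x^2)(-2x^2 - 6x - 5) = -6x^4 - 18x^3 - 15x^2
  (7x)(-2x^2 - 6x - 5) = -14x^3 - 42x^2 - 35x
Sum: -6x^4 - 32x^3 - 57x^2 - 35x


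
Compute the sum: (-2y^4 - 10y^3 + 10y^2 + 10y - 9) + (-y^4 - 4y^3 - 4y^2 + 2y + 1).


Align terms by degree and add:
  -2y^4 - 10y^3 + 10y^2 + 10y - 9
  -y^4 - 4y^3 - 4y^2 + 2y + 1
= -3y^4 - 14y^3 + 6y^2 + 12y - 8


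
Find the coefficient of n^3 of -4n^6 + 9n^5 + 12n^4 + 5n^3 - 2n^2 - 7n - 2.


Read off the coefficient of n^3: 5


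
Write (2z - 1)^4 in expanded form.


Expand (2z - 1)^4 by repeated multiplication:
  (2z - 1)^2 = 4z^2 - 4z + 1
  (2z - 1)^3 = 8z^3 - 12z^2 + 6z - 1
= 16z^4 - 32z^3 + 24z^2 - 8z + 1


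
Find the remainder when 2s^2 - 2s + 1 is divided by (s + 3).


By the Remainder Theorem, the remainder equals p(-3):
  2*(-3)^2 = 18
  -2*(-3)^1 = 6
  constant: 1
Sum: 18 + 6 + 1 = 25


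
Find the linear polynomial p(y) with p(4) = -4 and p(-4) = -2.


p(y) = my + b. Using p(4)=-4, p(-4)=-2:
m = (-4 + 2)/(4 + 4) = -2/8 = -1/4
b = -4 - m*(4) = -4 + 1 = -3
p(y) = -(1/4)y - 3


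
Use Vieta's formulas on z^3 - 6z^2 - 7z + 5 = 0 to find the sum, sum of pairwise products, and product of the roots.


Monic cubic z^3+bz^2+cz+d=0: sum=-b, pairwise sum=c, product=-d.
b=-6, c=-7, d=5
r1+r2+r3 = 6
r1r2+r1r3+r2r3 = -7
r1r2r3 = -5


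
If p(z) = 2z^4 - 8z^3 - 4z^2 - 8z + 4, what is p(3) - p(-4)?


p(3) = -110
p(-4) = 996
p(3) - p(-4) = -110 - 996 = -1106


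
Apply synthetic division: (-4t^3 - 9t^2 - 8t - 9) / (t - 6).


Synthetic division with c = 6. Coefficients: -4, -9, -8, -9
Bring down -4.
  -4 * 6 = -24; -24 - 9 = -33
  -33 * 6 = -198; -198 - 8 = -206
  -206 * 6 = -1236; -1236 - 9 = -1245
Quotient: -4t^2 - 33t - 206, Remainder: -1245


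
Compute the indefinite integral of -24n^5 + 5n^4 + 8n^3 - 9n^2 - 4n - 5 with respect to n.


Reverse power rule on each term:
  ∫ -24n^5 dn = -4n^6
  ∫ 5n^4 dn = n^5
  ∫ 8n^3 dn = 2n^4
  ∫ -9n^2 dn = -3n^3
  ∫ -4n dn = -2n^2
  ∫ -5 dn = -5n
F(n) = -4n^6 + n^5 + 2n^4 - 3n^3 - 2n^2 - 5n + C


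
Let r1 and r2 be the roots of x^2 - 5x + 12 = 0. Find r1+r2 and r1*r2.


For ax^2+bx+c=0: sum = -b/a, product = c/a.
a=1, b=-5, c=12
Sum = -(-5)/1 = 5
Product = (12)/1 = 12


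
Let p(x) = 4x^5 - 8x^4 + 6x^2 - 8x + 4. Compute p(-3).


Using direct substitution:
  4 * (-3)^5 = -972
  -8 * (-3)^4 = -648
  0 * (-3)^3 = 0
  6 * (-3)^2 = 54
  -8 * (-3)^1 = 24
  constant: 4
Sum = -972 - 648 + 0 + 54 + 24 + 4 = -1538


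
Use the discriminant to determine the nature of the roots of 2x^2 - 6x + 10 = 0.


D = b^2 - 4ac = (-6)^2 - 4(2)(10) = 36 - 80 = -44
Since D < 0: two complex conjugate roots (no real roots)


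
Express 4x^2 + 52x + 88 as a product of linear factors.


Roots satisfy r1 + r2 = -b/a = -13 and r1*r2 = c/a = 22.
So r1 = -2, r2 = -11.
4x^2 + 52x + 88 = 4(x - r1)(x - r2) = 4(x + 2)(x + 11)


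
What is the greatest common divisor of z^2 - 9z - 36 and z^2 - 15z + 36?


Factor each:
  z^2 - 9z - 36 = (z - 12)(z + 3)
  z^2 - 15z + 36 = (z - 12)(z - 3)
Common monic factor: z - 12


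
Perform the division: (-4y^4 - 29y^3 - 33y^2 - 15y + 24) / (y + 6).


(-4y^4 - 29y^3 - 33y^2 - 15y + 24) / (y + 6)
Step 1: -4y^3 * (y + 6) = -4y^4 - 24y^3; subtract.
Step 2: -5y^2 * (y + 6) = -5y^3 - 30y^2; subtract.
Step 3: -3y * (y + 6) = -3y^2 - 18y; subtract.
Step 4: 3 * (y + 6) = 3y + 18; subtract.
Quotient: -4y^3 - 5y^2 - 3y + 3, Remainder: 6


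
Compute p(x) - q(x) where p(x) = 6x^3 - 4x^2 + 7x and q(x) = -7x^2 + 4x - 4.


Distribute the minus sign:
  (6x^3 - 4x^2 + 7x)
- (-7x^2 + 4x - 4)
Negate second polynomial: 7x^2 - 4x + 4
Add: 6x^3 + 3x^2 + 3x + 4


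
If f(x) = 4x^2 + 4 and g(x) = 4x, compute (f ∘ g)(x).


Substitute g(x) into f:
f(g(x)) = 4*(4x)^2 + 4
(4x)^2 = 16x^2
Expand and combine: 64x^2 + 4


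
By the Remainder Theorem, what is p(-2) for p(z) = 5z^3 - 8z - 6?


By the Remainder Theorem, the remainder equals p(-2):
  5*(-2)^3 = -40
  0*(-2)^2 = 0
  -8*(-2)^1 = 16
  constant: -6
Sum: -40 + 0 + 16 - 6 = -30


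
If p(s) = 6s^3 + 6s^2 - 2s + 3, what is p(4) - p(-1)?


p(4) = 475
p(-1) = 5
p(4) - p(-1) = 475 - 5 = 470


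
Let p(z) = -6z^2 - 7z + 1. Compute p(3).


Using direct substitution:
  -6 * (3)^2 = -54
  -7 * (3)^1 = -21
  constant: 1
Sum = -54 - 21 + 1 = -74


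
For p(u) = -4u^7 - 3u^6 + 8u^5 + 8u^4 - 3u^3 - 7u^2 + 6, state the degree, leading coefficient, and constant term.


Highest power of u is 7, with coefficient -4. Constant term is 6.
Degree = 7, leading coefficient = -4, constant term = 6


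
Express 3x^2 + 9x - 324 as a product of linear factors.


Roots satisfy r1 + r2 = -b/a = -3 and r1*r2 = c/a = -108.
So r1 = -12, r2 = 9.
3x^2 + 9x - 324 = 3(x - r1)(x - r2) = 3(x + 12)(x - 9)


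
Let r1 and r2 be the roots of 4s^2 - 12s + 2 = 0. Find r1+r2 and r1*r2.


For as^2+bs+c=0: sum = -b/a, product = c/a.
a=4, b=-12, c=2
Sum = -(-12)/4 = 3
Product = (2)/4 = 1/2


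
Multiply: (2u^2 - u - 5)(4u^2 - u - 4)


Distribute each term of the first polynomial:
  (2u^2)(4u^2 - u - 4) = 8u^4 - 2u^3 - 8u^2
  (-u)(4u^2 - u - 4) = -4u^3 + u^2 + 4u
  (-5)(4u^2 - u - 4) = -20u^2 + 5u + 20
Sum: 8u^4 - 6u^3 - 27u^2 + 9u + 20


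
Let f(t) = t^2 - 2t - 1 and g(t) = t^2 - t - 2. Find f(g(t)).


Substitute g(t) into f:
f(g(t)) = 1*(t^2 - t - 2)^2 + (-2)*(t^2 - t - 2) + (-1)
(t^2 - t - 2)^2 = t^4 - 2t^3 - 3t^2 + 4t + 4
Expand and combine: t^4 - 2t^3 - 5t^2 + 6t + 7


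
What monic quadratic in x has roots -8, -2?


p(x) = (x + 8)(x + 2)
Expand: x^2 + 10x + 16


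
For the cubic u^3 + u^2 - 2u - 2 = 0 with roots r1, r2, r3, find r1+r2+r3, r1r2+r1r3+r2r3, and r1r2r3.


Monic cubic u^3+bu^2+cu+d=0: sum=-b, pairwise sum=c, product=-d.
b=1, c=-2, d=-2
r1+r2+r3 = -1
r1r2+r1r3+r2r3 = -2
r1r2r3 = 2


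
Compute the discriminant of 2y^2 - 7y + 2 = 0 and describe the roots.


D = b^2 - 4ac = (-7)^2 - 4(2)(2) = 49 - 16 = 33
Since D > 0: two distinct irrational roots


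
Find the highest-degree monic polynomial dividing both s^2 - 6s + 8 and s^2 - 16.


Factor each:
  s^2 - 6s + 8 = (s - 4)(s - 2)
  s^2 - 16 = (s - 4)(s + 4)
Common monic factor: s - 4
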